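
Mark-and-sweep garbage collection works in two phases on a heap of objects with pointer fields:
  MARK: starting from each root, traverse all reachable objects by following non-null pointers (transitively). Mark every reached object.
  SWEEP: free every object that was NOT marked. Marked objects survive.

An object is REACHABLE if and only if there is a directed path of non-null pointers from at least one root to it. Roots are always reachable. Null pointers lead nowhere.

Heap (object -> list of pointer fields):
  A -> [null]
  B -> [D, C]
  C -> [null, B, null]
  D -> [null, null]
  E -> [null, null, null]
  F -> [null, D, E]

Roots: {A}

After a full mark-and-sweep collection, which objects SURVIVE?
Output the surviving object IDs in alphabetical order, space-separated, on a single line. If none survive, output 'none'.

Roots: A
Mark A: refs=null, marked=A
Unmarked (collected): B C D E F

Answer: A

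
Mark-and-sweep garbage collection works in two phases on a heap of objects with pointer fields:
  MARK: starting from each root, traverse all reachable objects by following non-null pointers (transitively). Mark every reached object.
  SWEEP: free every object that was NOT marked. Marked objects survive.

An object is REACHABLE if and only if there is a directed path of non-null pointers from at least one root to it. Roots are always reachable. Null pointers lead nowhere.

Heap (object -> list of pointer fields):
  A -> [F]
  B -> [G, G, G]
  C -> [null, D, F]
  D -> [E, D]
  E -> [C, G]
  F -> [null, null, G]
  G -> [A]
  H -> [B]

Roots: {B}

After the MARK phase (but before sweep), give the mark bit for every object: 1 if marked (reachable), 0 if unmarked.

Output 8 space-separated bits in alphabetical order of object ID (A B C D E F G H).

Roots: B
Mark B: refs=G G G, marked=B
Mark G: refs=A, marked=B G
Mark A: refs=F, marked=A B G
Mark F: refs=null null G, marked=A B F G
Unmarked (collected): C D E H

Answer: 1 1 0 0 0 1 1 0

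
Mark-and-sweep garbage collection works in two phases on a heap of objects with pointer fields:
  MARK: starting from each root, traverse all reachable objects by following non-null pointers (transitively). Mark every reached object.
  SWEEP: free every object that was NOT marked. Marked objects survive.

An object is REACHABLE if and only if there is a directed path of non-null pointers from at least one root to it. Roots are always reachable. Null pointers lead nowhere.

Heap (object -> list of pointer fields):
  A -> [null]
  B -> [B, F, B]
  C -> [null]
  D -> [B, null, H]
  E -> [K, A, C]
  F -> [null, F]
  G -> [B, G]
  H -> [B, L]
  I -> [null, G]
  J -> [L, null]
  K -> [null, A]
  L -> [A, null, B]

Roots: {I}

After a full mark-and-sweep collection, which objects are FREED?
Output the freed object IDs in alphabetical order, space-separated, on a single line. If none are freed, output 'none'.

Roots: I
Mark I: refs=null G, marked=I
Mark G: refs=B G, marked=G I
Mark B: refs=B F B, marked=B G I
Mark F: refs=null F, marked=B F G I
Unmarked (collected): A C D E H J K L

Answer: A C D E H J K L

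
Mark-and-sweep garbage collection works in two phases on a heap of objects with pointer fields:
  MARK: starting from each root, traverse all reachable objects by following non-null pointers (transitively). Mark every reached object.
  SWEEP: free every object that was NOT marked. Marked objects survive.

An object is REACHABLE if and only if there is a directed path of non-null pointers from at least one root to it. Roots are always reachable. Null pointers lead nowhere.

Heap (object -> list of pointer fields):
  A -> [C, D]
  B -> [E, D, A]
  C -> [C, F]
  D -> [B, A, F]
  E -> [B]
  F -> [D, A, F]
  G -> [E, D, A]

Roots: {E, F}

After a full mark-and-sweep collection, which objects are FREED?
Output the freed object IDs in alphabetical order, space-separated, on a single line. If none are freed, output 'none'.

Roots: E F
Mark E: refs=B, marked=E
Mark F: refs=D A F, marked=E F
Mark B: refs=E D A, marked=B E F
Mark D: refs=B A F, marked=B D E F
Mark A: refs=C D, marked=A B D E F
Mark C: refs=C F, marked=A B C D E F
Unmarked (collected): G

Answer: G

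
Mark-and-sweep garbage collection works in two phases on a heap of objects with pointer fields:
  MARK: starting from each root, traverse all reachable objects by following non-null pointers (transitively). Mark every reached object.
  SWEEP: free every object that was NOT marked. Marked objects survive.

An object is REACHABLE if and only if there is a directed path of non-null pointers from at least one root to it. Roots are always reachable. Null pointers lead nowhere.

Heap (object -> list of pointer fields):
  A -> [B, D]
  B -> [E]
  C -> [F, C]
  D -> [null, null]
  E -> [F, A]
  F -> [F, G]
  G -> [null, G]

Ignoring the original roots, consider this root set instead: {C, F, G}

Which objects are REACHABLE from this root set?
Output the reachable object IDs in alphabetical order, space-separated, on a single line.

Answer: C F G

Derivation:
Roots: C F G
Mark C: refs=F C, marked=C
Mark F: refs=F G, marked=C F
Mark G: refs=null G, marked=C F G
Unmarked (collected): A B D E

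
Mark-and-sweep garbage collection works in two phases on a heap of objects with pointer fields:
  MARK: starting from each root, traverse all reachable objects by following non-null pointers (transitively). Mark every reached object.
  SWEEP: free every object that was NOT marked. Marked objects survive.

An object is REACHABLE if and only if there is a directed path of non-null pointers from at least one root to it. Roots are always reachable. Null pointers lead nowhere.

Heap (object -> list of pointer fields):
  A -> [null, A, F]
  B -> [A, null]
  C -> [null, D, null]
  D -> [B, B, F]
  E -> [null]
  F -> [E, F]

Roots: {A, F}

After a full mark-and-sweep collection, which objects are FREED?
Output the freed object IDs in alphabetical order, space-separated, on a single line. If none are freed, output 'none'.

Roots: A F
Mark A: refs=null A F, marked=A
Mark F: refs=E F, marked=A F
Mark E: refs=null, marked=A E F
Unmarked (collected): B C D

Answer: B C D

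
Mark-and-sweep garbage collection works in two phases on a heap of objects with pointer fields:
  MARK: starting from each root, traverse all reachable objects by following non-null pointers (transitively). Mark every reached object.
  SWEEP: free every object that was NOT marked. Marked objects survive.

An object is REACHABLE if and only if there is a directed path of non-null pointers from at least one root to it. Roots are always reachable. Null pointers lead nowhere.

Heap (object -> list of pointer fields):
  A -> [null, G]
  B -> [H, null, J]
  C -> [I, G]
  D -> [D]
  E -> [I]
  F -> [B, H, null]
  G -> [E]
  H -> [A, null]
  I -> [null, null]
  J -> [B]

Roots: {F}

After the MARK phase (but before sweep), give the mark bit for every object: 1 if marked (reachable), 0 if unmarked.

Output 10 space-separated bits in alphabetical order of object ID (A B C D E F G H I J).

Roots: F
Mark F: refs=B H null, marked=F
Mark B: refs=H null J, marked=B F
Mark H: refs=A null, marked=B F H
Mark J: refs=B, marked=B F H J
Mark A: refs=null G, marked=A B F H J
Mark G: refs=E, marked=A B F G H J
Mark E: refs=I, marked=A B E F G H J
Mark I: refs=null null, marked=A B E F G H I J
Unmarked (collected): C D

Answer: 1 1 0 0 1 1 1 1 1 1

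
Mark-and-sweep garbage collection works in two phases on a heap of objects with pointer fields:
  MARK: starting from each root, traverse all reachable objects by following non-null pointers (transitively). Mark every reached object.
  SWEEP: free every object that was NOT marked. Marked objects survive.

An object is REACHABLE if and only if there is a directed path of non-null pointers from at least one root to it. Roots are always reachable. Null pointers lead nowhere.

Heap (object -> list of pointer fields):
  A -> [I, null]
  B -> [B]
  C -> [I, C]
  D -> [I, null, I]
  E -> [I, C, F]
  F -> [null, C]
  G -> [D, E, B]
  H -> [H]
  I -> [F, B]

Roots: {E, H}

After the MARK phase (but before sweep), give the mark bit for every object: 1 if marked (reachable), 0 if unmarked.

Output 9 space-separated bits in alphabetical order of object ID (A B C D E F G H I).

Answer: 0 1 1 0 1 1 0 1 1

Derivation:
Roots: E H
Mark E: refs=I C F, marked=E
Mark H: refs=H, marked=E H
Mark I: refs=F B, marked=E H I
Mark C: refs=I C, marked=C E H I
Mark F: refs=null C, marked=C E F H I
Mark B: refs=B, marked=B C E F H I
Unmarked (collected): A D G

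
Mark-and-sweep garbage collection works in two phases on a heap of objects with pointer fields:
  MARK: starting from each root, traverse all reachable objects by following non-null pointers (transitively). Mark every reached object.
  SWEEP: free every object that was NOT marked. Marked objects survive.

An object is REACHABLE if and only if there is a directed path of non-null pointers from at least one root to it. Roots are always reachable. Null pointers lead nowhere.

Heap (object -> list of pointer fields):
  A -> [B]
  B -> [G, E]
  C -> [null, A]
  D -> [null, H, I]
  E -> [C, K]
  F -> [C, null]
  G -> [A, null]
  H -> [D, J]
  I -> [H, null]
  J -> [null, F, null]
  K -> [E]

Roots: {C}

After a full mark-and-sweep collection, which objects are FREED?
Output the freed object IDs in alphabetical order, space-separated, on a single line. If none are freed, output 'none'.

Answer: D F H I J

Derivation:
Roots: C
Mark C: refs=null A, marked=C
Mark A: refs=B, marked=A C
Mark B: refs=G E, marked=A B C
Mark G: refs=A null, marked=A B C G
Mark E: refs=C K, marked=A B C E G
Mark K: refs=E, marked=A B C E G K
Unmarked (collected): D F H I J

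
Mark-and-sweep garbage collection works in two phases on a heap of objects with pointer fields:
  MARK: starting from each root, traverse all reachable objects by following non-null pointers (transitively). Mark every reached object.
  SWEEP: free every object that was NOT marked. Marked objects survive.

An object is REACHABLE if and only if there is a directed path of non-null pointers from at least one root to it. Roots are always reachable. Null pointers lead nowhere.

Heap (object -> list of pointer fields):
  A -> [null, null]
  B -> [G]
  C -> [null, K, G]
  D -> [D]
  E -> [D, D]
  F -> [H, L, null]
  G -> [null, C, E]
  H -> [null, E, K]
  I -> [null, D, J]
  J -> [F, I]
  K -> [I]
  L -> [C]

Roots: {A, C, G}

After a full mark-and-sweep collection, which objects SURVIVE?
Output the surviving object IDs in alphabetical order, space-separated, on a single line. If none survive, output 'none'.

Answer: A C D E F G H I J K L

Derivation:
Roots: A C G
Mark A: refs=null null, marked=A
Mark C: refs=null K G, marked=A C
Mark G: refs=null C E, marked=A C G
Mark K: refs=I, marked=A C G K
Mark E: refs=D D, marked=A C E G K
Mark I: refs=null D J, marked=A C E G I K
Mark D: refs=D, marked=A C D E G I K
Mark J: refs=F I, marked=A C D E G I J K
Mark F: refs=H L null, marked=A C D E F G I J K
Mark H: refs=null E K, marked=A C D E F G H I J K
Mark L: refs=C, marked=A C D E F G H I J K L
Unmarked (collected): B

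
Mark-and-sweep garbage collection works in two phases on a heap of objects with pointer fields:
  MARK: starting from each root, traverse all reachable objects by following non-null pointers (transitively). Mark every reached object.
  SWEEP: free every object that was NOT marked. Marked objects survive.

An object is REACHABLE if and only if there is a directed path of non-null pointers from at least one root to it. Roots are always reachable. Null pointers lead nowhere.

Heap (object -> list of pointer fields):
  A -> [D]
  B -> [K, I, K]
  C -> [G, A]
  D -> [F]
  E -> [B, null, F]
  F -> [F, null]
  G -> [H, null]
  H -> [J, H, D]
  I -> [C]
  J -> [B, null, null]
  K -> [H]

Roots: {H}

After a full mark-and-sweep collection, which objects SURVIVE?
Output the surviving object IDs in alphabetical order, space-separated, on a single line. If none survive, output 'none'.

Answer: A B C D F G H I J K

Derivation:
Roots: H
Mark H: refs=J H D, marked=H
Mark J: refs=B null null, marked=H J
Mark D: refs=F, marked=D H J
Mark B: refs=K I K, marked=B D H J
Mark F: refs=F null, marked=B D F H J
Mark K: refs=H, marked=B D F H J K
Mark I: refs=C, marked=B D F H I J K
Mark C: refs=G A, marked=B C D F H I J K
Mark G: refs=H null, marked=B C D F G H I J K
Mark A: refs=D, marked=A B C D F G H I J K
Unmarked (collected): E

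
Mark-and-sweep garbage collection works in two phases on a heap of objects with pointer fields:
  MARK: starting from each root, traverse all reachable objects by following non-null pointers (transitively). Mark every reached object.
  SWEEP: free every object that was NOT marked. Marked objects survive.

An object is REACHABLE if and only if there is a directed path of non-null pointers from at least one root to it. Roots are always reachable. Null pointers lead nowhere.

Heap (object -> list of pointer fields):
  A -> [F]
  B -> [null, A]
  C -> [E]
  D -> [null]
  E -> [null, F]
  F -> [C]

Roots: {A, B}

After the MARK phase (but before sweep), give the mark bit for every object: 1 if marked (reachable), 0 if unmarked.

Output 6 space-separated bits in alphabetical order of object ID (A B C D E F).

Roots: A B
Mark A: refs=F, marked=A
Mark B: refs=null A, marked=A B
Mark F: refs=C, marked=A B F
Mark C: refs=E, marked=A B C F
Mark E: refs=null F, marked=A B C E F
Unmarked (collected): D

Answer: 1 1 1 0 1 1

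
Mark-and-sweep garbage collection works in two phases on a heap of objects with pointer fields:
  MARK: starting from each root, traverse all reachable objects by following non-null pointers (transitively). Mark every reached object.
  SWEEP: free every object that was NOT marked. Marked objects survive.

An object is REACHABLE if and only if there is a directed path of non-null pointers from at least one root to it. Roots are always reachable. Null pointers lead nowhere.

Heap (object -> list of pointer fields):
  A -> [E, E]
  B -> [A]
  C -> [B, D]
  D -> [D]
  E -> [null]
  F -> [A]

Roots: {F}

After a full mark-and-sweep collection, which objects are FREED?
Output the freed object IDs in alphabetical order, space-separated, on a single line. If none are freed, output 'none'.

Roots: F
Mark F: refs=A, marked=F
Mark A: refs=E E, marked=A F
Mark E: refs=null, marked=A E F
Unmarked (collected): B C D

Answer: B C D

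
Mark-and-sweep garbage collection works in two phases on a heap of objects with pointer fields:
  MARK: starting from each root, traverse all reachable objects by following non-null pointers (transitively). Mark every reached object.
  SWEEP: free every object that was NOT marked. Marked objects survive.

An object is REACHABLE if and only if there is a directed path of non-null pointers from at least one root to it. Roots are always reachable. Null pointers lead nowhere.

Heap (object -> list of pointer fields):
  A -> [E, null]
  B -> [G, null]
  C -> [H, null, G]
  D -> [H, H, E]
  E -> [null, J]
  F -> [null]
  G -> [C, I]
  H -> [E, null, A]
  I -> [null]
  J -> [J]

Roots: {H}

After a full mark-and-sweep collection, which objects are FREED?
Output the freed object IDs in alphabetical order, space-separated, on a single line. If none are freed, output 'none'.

Roots: H
Mark H: refs=E null A, marked=H
Mark E: refs=null J, marked=E H
Mark A: refs=E null, marked=A E H
Mark J: refs=J, marked=A E H J
Unmarked (collected): B C D F G I

Answer: B C D F G I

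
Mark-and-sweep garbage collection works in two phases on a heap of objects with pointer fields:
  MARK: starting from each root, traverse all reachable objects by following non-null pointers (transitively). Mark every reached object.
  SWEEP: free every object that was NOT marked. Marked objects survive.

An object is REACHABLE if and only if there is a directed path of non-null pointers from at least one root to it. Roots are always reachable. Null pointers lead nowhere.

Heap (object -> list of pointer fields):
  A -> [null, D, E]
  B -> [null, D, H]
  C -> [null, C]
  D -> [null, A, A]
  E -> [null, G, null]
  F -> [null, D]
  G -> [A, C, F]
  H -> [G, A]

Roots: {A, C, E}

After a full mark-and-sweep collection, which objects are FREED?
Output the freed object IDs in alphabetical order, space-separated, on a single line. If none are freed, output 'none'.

Answer: B H

Derivation:
Roots: A C E
Mark A: refs=null D E, marked=A
Mark C: refs=null C, marked=A C
Mark E: refs=null G null, marked=A C E
Mark D: refs=null A A, marked=A C D E
Mark G: refs=A C F, marked=A C D E G
Mark F: refs=null D, marked=A C D E F G
Unmarked (collected): B H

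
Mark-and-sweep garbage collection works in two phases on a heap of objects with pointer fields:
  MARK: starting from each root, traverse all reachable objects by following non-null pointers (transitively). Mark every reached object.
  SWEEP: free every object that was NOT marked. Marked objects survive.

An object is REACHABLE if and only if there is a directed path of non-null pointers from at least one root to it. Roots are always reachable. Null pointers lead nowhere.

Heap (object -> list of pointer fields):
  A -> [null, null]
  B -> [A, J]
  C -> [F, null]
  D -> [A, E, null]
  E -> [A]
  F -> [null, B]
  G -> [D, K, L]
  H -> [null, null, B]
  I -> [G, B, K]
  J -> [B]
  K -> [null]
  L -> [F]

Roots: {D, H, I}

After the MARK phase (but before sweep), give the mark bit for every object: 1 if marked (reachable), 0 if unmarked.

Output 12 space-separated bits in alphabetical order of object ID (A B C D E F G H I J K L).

Roots: D H I
Mark D: refs=A E null, marked=D
Mark H: refs=null null B, marked=D H
Mark I: refs=G B K, marked=D H I
Mark A: refs=null null, marked=A D H I
Mark E: refs=A, marked=A D E H I
Mark B: refs=A J, marked=A B D E H I
Mark G: refs=D K L, marked=A B D E G H I
Mark K: refs=null, marked=A B D E G H I K
Mark J: refs=B, marked=A B D E G H I J K
Mark L: refs=F, marked=A B D E G H I J K L
Mark F: refs=null B, marked=A B D E F G H I J K L
Unmarked (collected): C

Answer: 1 1 0 1 1 1 1 1 1 1 1 1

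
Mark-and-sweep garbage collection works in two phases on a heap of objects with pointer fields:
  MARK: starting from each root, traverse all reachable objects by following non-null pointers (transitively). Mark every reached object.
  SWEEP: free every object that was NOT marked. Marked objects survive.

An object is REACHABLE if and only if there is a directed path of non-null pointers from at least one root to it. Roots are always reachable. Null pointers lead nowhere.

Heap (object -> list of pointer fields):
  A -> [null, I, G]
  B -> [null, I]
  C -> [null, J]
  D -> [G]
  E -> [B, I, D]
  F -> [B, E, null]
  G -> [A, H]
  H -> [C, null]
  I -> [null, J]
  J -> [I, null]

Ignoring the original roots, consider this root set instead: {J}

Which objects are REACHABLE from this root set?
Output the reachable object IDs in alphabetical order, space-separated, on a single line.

Roots: J
Mark J: refs=I null, marked=J
Mark I: refs=null J, marked=I J
Unmarked (collected): A B C D E F G H

Answer: I J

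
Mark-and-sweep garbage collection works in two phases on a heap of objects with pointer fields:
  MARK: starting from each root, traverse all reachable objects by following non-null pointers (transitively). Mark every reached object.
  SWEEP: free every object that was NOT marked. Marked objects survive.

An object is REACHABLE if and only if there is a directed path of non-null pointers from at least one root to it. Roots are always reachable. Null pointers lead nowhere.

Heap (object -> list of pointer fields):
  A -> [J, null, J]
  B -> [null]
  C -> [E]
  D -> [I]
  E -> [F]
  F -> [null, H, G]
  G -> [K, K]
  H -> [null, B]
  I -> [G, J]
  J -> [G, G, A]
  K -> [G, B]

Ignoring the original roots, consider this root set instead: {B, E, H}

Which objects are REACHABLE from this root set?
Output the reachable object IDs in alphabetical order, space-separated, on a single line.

Answer: B E F G H K

Derivation:
Roots: B E H
Mark B: refs=null, marked=B
Mark E: refs=F, marked=B E
Mark H: refs=null B, marked=B E H
Mark F: refs=null H G, marked=B E F H
Mark G: refs=K K, marked=B E F G H
Mark K: refs=G B, marked=B E F G H K
Unmarked (collected): A C D I J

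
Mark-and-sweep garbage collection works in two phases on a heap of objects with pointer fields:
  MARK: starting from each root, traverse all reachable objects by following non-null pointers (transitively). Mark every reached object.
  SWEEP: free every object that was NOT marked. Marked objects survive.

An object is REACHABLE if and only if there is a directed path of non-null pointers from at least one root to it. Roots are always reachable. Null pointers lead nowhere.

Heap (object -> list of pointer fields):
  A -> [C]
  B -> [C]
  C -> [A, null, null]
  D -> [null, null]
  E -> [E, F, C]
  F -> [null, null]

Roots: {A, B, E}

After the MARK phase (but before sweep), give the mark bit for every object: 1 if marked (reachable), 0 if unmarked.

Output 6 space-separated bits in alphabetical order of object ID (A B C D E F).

Roots: A B E
Mark A: refs=C, marked=A
Mark B: refs=C, marked=A B
Mark E: refs=E F C, marked=A B E
Mark C: refs=A null null, marked=A B C E
Mark F: refs=null null, marked=A B C E F
Unmarked (collected): D

Answer: 1 1 1 0 1 1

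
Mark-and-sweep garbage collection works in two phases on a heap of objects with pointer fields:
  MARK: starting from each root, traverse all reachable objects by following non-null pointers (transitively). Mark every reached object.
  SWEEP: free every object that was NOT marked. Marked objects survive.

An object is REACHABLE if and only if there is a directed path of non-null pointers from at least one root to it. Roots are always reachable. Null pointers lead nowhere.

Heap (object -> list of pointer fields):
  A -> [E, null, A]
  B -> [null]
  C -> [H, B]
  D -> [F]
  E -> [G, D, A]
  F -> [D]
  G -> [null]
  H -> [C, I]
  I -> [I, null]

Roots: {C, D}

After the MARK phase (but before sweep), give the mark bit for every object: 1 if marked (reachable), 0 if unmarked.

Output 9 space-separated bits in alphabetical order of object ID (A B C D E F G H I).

Answer: 0 1 1 1 0 1 0 1 1

Derivation:
Roots: C D
Mark C: refs=H B, marked=C
Mark D: refs=F, marked=C D
Mark H: refs=C I, marked=C D H
Mark B: refs=null, marked=B C D H
Mark F: refs=D, marked=B C D F H
Mark I: refs=I null, marked=B C D F H I
Unmarked (collected): A E G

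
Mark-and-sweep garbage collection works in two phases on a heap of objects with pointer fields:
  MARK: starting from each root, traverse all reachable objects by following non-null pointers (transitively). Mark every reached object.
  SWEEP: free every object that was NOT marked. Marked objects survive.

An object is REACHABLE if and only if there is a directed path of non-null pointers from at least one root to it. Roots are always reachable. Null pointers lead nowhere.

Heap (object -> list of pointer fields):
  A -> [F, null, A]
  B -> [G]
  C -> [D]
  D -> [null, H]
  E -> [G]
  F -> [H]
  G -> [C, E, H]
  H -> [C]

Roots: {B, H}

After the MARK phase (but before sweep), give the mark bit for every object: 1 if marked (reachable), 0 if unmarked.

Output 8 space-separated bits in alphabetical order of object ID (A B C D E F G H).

Roots: B H
Mark B: refs=G, marked=B
Mark H: refs=C, marked=B H
Mark G: refs=C E H, marked=B G H
Mark C: refs=D, marked=B C G H
Mark E: refs=G, marked=B C E G H
Mark D: refs=null H, marked=B C D E G H
Unmarked (collected): A F

Answer: 0 1 1 1 1 0 1 1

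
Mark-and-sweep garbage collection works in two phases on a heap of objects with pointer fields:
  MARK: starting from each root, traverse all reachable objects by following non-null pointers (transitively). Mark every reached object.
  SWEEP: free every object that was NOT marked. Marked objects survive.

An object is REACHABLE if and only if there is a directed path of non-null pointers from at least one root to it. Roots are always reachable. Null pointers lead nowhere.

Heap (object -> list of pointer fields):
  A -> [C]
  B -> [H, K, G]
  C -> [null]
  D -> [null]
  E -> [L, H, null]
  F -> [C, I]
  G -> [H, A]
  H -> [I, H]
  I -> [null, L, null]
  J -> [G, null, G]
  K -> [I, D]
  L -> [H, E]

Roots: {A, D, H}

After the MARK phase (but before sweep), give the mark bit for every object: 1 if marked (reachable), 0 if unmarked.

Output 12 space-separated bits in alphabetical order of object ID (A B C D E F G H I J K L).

Answer: 1 0 1 1 1 0 0 1 1 0 0 1

Derivation:
Roots: A D H
Mark A: refs=C, marked=A
Mark D: refs=null, marked=A D
Mark H: refs=I H, marked=A D H
Mark C: refs=null, marked=A C D H
Mark I: refs=null L null, marked=A C D H I
Mark L: refs=H E, marked=A C D H I L
Mark E: refs=L H null, marked=A C D E H I L
Unmarked (collected): B F G J K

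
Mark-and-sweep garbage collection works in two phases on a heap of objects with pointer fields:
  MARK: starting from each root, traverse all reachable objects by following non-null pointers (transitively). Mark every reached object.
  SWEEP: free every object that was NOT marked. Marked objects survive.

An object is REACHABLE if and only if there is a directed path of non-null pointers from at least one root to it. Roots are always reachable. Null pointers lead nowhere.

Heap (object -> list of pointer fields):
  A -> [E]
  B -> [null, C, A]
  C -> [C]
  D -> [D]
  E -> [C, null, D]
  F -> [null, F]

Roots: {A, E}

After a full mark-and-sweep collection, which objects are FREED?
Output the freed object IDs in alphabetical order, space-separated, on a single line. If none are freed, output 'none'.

Roots: A E
Mark A: refs=E, marked=A
Mark E: refs=C null D, marked=A E
Mark C: refs=C, marked=A C E
Mark D: refs=D, marked=A C D E
Unmarked (collected): B F

Answer: B F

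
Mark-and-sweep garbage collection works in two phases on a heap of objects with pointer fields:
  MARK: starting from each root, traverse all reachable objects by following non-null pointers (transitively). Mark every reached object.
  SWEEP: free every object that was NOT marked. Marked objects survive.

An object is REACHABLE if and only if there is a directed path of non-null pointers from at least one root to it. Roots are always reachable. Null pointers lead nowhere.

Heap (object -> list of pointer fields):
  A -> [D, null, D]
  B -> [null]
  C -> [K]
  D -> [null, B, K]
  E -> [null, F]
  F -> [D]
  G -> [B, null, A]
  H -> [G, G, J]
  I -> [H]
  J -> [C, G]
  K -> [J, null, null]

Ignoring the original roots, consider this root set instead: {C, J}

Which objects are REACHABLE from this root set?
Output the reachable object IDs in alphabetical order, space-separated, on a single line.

Roots: C J
Mark C: refs=K, marked=C
Mark J: refs=C G, marked=C J
Mark K: refs=J null null, marked=C J K
Mark G: refs=B null A, marked=C G J K
Mark B: refs=null, marked=B C G J K
Mark A: refs=D null D, marked=A B C G J K
Mark D: refs=null B K, marked=A B C D G J K
Unmarked (collected): E F H I

Answer: A B C D G J K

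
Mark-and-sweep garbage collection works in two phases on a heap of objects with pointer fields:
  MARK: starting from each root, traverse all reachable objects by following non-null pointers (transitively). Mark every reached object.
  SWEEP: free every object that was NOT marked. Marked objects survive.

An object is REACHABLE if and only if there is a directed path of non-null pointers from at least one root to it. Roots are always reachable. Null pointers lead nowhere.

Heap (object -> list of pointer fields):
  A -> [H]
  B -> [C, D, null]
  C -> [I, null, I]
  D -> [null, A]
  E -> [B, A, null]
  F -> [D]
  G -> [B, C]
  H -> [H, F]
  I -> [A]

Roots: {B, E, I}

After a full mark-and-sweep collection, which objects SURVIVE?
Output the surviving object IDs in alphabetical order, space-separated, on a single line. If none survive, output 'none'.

Roots: B E I
Mark B: refs=C D null, marked=B
Mark E: refs=B A null, marked=B E
Mark I: refs=A, marked=B E I
Mark C: refs=I null I, marked=B C E I
Mark D: refs=null A, marked=B C D E I
Mark A: refs=H, marked=A B C D E I
Mark H: refs=H F, marked=A B C D E H I
Mark F: refs=D, marked=A B C D E F H I
Unmarked (collected): G

Answer: A B C D E F H I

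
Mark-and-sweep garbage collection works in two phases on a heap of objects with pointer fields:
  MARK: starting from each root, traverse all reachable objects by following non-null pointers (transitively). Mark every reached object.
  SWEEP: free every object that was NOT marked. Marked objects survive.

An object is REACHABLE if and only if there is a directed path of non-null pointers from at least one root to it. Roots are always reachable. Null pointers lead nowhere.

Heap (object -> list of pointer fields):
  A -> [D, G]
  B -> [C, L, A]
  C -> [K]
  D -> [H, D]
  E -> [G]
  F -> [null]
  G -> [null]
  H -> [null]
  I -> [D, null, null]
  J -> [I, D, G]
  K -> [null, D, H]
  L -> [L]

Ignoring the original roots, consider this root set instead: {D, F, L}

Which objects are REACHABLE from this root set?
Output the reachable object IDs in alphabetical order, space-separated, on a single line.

Answer: D F H L

Derivation:
Roots: D F L
Mark D: refs=H D, marked=D
Mark F: refs=null, marked=D F
Mark L: refs=L, marked=D F L
Mark H: refs=null, marked=D F H L
Unmarked (collected): A B C E G I J K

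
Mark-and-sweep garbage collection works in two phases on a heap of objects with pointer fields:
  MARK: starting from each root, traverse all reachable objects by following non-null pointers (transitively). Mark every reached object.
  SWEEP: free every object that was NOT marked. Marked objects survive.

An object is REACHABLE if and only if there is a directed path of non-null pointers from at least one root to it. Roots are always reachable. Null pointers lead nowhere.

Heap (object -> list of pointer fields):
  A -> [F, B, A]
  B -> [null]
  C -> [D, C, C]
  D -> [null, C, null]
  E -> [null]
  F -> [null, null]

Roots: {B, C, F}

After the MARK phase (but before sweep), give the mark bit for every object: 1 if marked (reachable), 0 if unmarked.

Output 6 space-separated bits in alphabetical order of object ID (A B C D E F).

Answer: 0 1 1 1 0 1

Derivation:
Roots: B C F
Mark B: refs=null, marked=B
Mark C: refs=D C C, marked=B C
Mark F: refs=null null, marked=B C F
Mark D: refs=null C null, marked=B C D F
Unmarked (collected): A E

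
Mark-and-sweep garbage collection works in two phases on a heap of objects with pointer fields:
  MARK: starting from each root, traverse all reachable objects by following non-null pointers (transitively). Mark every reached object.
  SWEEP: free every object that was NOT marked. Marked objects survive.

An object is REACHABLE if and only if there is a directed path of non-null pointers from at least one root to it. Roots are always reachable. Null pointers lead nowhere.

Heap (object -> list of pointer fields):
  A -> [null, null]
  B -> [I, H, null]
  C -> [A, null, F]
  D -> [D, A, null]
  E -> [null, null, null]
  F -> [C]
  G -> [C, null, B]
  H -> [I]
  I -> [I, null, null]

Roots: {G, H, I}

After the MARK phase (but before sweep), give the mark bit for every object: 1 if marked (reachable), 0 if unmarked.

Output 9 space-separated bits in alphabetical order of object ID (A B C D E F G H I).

Roots: G H I
Mark G: refs=C null B, marked=G
Mark H: refs=I, marked=G H
Mark I: refs=I null null, marked=G H I
Mark C: refs=A null F, marked=C G H I
Mark B: refs=I H null, marked=B C G H I
Mark A: refs=null null, marked=A B C G H I
Mark F: refs=C, marked=A B C F G H I
Unmarked (collected): D E

Answer: 1 1 1 0 0 1 1 1 1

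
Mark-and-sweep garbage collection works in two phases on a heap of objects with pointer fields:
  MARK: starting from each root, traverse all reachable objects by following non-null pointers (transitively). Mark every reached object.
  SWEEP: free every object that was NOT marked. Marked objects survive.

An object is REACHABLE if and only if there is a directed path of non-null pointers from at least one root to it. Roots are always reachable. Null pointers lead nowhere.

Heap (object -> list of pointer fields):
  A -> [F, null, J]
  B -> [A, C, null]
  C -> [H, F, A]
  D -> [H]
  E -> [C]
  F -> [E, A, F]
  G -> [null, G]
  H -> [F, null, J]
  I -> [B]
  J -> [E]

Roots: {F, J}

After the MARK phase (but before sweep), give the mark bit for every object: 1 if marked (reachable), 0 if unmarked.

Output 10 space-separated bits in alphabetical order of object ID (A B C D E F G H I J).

Roots: F J
Mark F: refs=E A F, marked=F
Mark J: refs=E, marked=F J
Mark E: refs=C, marked=E F J
Mark A: refs=F null J, marked=A E F J
Mark C: refs=H F A, marked=A C E F J
Mark H: refs=F null J, marked=A C E F H J
Unmarked (collected): B D G I

Answer: 1 0 1 0 1 1 0 1 0 1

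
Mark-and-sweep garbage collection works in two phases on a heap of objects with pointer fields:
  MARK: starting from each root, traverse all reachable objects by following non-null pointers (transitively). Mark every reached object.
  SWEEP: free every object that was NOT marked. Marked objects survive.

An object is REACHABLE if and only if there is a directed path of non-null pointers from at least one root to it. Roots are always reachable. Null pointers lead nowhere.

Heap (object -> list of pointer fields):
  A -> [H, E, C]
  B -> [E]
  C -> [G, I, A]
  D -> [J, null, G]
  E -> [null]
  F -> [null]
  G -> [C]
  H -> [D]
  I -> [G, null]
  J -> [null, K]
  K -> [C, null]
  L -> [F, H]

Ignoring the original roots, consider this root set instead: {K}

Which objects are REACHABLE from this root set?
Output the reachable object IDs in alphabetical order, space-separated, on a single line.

Answer: A C D E G H I J K

Derivation:
Roots: K
Mark K: refs=C null, marked=K
Mark C: refs=G I A, marked=C K
Mark G: refs=C, marked=C G K
Mark I: refs=G null, marked=C G I K
Mark A: refs=H E C, marked=A C G I K
Mark H: refs=D, marked=A C G H I K
Mark E: refs=null, marked=A C E G H I K
Mark D: refs=J null G, marked=A C D E G H I K
Mark J: refs=null K, marked=A C D E G H I J K
Unmarked (collected): B F L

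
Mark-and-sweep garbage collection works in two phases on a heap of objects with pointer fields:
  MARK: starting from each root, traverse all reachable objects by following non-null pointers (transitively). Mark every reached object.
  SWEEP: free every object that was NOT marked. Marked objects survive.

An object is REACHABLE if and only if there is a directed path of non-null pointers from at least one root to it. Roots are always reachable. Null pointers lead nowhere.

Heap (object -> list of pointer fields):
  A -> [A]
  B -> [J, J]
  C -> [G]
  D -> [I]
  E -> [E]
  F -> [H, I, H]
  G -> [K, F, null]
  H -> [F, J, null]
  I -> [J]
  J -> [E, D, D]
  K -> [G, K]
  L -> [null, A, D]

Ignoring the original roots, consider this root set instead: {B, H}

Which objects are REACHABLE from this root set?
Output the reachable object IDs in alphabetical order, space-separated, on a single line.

Roots: B H
Mark B: refs=J J, marked=B
Mark H: refs=F J null, marked=B H
Mark J: refs=E D D, marked=B H J
Mark F: refs=H I H, marked=B F H J
Mark E: refs=E, marked=B E F H J
Mark D: refs=I, marked=B D E F H J
Mark I: refs=J, marked=B D E F H I J
Unmarked (collected): A C G K L

Answer: B D E F H I J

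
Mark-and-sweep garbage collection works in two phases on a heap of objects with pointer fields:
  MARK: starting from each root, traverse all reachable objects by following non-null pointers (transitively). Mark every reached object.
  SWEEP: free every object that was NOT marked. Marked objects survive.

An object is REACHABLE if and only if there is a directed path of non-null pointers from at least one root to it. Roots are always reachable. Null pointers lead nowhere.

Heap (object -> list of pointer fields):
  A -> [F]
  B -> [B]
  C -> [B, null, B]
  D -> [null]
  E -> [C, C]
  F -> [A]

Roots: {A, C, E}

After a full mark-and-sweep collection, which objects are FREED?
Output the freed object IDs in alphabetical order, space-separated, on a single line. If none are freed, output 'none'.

Answer: D

Derivation:
Roots: A C E
Mark A: refs=F, marked=A
Mark C: refs=B null B, marked=A C
Mark E: refs=C C, marked=A C E
Mark F: refs=A, marked=A C E F
Mark B: refs=B, marked=A B C E F
Unmarked (collected): D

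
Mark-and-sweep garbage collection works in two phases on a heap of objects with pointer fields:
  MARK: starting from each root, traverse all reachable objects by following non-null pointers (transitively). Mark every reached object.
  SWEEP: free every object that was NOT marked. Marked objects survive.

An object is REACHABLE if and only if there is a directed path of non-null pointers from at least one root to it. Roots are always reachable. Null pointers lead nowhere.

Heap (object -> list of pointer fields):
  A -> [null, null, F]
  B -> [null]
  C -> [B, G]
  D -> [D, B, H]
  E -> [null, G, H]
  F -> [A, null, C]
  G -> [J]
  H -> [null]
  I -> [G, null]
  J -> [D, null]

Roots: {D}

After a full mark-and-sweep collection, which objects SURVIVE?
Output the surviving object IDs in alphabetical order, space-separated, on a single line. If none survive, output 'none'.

Roots: D
Mark D: refs=D B H, marked=D
Mark B: refs=null, marked=B D
Mark H: refs=null, marked=B D H
Unmarked (collected): A C E F G I J

Answer: B D H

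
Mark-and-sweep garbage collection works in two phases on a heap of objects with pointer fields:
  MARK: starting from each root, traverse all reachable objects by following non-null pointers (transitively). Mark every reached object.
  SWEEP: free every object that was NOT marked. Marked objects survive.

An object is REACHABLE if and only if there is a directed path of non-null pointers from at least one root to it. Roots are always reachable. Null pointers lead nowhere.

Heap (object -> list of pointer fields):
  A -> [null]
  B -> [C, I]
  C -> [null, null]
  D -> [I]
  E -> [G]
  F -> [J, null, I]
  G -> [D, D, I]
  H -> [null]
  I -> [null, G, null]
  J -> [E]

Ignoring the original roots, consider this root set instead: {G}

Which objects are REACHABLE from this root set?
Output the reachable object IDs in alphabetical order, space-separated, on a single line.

Roots: G
Mark G: refs=D D I, marked=G
Mark D: refs=I, marked=D G
Mark I: refs=null G null, marked=D G I
Unmarked (collected): A B C E F H J

Answer: D G I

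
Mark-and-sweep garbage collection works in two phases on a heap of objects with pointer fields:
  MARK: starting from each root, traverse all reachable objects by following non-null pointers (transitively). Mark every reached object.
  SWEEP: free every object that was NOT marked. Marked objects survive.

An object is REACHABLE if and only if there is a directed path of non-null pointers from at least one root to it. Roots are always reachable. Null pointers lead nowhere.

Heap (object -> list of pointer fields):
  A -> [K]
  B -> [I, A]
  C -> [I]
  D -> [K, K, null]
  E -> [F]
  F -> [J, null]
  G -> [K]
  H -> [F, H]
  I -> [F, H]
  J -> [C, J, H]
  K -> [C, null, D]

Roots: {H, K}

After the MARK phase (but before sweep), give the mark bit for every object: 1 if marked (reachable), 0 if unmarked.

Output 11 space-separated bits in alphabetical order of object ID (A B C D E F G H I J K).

Answer: 0 0 1 1 0 1 0 1 1 1 1

Derivation:
Roots: H K
Mark H: refs=F H, marked=H
Mark K: refs=C null D, marked=H K
Mark F: refs=J null, marked=F H K
Mark C: refs=I, marked=C F H K
Mark D: refs=K K null, marked=C D F H K
Mark J: refs=C J H, marked=C D F H J K
Mark I: refs=F H, marked=C D F H I J K
Unmarked (collected): A B E G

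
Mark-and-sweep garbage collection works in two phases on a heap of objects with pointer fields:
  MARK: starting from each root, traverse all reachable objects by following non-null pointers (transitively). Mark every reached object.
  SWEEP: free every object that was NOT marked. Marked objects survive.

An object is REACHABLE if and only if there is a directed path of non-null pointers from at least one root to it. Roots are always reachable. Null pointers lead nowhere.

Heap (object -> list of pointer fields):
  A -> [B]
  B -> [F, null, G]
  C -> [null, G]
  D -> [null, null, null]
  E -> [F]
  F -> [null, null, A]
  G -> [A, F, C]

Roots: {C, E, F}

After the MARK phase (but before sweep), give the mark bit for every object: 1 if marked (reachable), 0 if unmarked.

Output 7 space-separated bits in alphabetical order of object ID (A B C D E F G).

Roots: C E F
Mark C: refs=null G, marked=C
Mark E: refs=F, marked=C E
Mark F: refs=null null A, marked=C E F
Mark G: refs=A F C, marked=C E F G
Mark A: refs=B, marked=A C E F G
Mark B: refs=F null G, marked=A B C E F G
Unmarked (collected): D

Answer: 1 1 1 0 1 1 1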